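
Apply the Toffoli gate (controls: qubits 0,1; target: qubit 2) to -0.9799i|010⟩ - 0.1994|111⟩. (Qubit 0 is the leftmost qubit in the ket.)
-0.9799i|010⟩ - 0.1994|110⟩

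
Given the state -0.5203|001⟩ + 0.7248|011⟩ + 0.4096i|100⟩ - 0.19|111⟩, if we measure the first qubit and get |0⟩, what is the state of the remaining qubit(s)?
-0.5832|01⟩ + 0.8124|11⟩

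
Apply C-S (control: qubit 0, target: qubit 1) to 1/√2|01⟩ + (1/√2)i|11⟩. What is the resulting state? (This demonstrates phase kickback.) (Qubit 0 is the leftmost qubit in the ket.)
1/√2|01⟩ - 1/√2|11⟩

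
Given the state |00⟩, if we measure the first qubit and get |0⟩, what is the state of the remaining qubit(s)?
|0⟩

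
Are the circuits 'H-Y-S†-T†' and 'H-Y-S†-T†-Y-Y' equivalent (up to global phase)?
Yes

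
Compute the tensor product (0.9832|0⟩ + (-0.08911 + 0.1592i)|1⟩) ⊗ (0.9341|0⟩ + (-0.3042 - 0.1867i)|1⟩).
0.9184|00⟩ + (-0.2991 - 0.1836i)|01⟩ + (-0.08324 + 0.1487i)|10⟩ + (0.05683 - 0.03179i)|11⟩

amp(|b₁b₂…⟩) = product of the factor amplitudes for bits b₁, b₂, …; only kets whose every factor amplitude is nonzero survive.
|00⟩: (0.9832)(0.9341) = 0.9184
|01⟩: (0.9832)(-0.3042 - 0.1867i) = (-0.2991 - 0.1836i)
|10⟩: (-0.08911 + 0.1592i)(0.9341) = (-0.08324 + 0.1487i)
|11⟩: (-0.08911 + 0.1592i)(-0.3042 - 0.1867i) = (0.05683 - 0.03179i)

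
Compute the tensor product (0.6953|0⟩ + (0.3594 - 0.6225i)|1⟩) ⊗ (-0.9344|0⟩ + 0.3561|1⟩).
-0.6497|00⟩ + 0.2476|01⟩ + (-0.3358 + 0.5817i)|10⟩ + (0.128 - 0.2217i)|11⟩

amp(|b₁b₂…⟩) = product of the factor amplitudes for bits b₁, b₂, …; only kets whose every factor amplitude is nonzero survive.
|00⟩: (0.6953)(-0.9344) = -0.6497
|01⟩: (0.6953)(0.3561) = 0.2476
|10⟩: (0.3594 - 0.6225i)(-0.9344) = (-0.3358 + 0.5817i)
|11⟩: (0.3594 - 0.6225i)(0.3561) = (0.128 - 0.2217i)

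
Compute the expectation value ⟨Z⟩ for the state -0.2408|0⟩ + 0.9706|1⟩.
-0.8841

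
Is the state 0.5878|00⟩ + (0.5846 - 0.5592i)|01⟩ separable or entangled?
Separable

Writing the state as a|00⟩ + b|01⟩ + c|10⟩ + d|11⟩, it is a product state iff ad − bc = 0.
Here (a, b, c, d) = (0.5878, (0.5846 - 0.5592i), 0, 0): ad − bc = (0.5878)(0) − (0.5846 - 0.5592i)(0) = 0, so the state is separable.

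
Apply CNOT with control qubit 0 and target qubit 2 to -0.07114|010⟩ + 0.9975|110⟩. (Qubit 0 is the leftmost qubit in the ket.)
-0.07114|010⟩ + 0.9975|111⟩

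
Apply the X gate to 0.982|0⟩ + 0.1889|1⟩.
0.1889|0⟩ + 0.982|1⟩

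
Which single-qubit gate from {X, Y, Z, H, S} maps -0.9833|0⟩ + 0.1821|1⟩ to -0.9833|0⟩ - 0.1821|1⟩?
Z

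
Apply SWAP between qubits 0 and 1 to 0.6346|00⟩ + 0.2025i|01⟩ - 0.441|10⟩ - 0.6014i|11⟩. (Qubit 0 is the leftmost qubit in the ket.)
0.6346|00⟩ - 0.441|01⟩ + 0.2025i|10⟩ - 0.6014i|11⟩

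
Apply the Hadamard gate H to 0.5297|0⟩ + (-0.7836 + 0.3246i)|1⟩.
(-0.1795 + 0.2295i)|0⟩ + (0.9286 - 0.2295i)|1⟩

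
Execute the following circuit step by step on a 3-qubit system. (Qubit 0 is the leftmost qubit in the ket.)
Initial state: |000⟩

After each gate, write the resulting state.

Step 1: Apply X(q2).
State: |001⟩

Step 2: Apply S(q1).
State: |001⟩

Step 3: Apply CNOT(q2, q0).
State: |101⟩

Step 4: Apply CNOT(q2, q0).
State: |001⟩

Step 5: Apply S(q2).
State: i|001⟩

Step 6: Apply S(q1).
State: i|001⟩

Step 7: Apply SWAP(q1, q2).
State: i|010⟩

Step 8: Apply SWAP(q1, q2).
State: i|001⟩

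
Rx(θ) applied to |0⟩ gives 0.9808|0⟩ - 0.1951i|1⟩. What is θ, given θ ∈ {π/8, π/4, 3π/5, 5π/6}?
π/8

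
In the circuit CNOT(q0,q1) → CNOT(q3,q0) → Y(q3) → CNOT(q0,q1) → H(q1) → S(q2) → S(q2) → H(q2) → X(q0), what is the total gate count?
9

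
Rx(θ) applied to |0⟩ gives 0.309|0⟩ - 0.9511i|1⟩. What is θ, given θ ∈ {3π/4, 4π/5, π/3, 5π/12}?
4π/5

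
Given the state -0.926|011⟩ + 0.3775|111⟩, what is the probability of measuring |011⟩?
0.8575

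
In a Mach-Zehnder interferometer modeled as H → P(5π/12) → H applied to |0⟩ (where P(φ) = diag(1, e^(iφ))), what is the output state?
(0.6294 + 0.483i)|0⟩ + (0.3706 - 0.483i)|1⟩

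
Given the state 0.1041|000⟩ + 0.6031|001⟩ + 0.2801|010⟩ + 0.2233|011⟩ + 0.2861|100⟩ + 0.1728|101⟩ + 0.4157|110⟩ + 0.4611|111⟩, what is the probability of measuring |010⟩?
0.07846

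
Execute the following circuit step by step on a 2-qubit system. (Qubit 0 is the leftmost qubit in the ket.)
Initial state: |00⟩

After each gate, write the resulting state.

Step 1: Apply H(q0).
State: 1/√2|00⟩ + 1/√2|10⟩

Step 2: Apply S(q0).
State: 1/√2|00⟩ + (1/√2)i|10⟩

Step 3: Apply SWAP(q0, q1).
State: 1/√2|00⟩ + (1/√2)i|01⟩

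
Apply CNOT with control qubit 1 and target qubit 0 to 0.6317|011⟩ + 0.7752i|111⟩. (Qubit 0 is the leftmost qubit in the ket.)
0.7752i|011⟩ + 0.6317|111⟩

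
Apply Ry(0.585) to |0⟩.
0.9575|0⟩ + 0.2883|1⟩

Ry(0.585) = [[cos(θ/2), −sin(θ/2)], [sin(θ/2), cos(θ/2)]]; θ = 0.585, cos(θ/2) ≈ 0.957526, sin(θ/2) ≈ 0.288347.
With a = amp(|0⟩) = 1 and b = amp(|1⟩) = 0:
new amp(|0⟩) = (0.957526)·a + (-0.288347)·b = 0.9575
new amp(|1⟩) = (0.288347)·a + (0.957526)·b = 0.2883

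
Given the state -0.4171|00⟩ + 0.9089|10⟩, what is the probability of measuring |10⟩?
0.8261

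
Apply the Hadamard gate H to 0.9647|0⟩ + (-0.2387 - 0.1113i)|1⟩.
(0.5134 - 0.0787i)|0⟩ + (0.8509 + 0.0787i)|1⟩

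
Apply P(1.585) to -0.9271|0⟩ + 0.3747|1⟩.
-0.9271|0⟩ + (-0.005322 + 0.3747i)|1⟩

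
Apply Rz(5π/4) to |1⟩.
(-0.3827 + 0.9239i)|1⟩

Rz(5π/4) = [[e^(−iθ/2), 0], [0, e^(iθ/2)]] with e^(±iθ/2) = cos(θ/2) ± i·sin(θ/2); θ = 5π/4, cos(θ/2) ≈ -0.382683, sin(θ/2) ≈ 0.92388.
With a = amp(|0⟩) = 0 and b = amp(|1⟩) = 1:
new amp(|0⟩) = (-0.382683 - 0.92388i)·a = 0
new amp(|1⟩) = (-0.382683 + 0.92388i)·b = (-0.3827 + 0.9239i)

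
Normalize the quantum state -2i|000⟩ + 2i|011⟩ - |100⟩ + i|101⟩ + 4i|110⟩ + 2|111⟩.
-0.3651i|000⟩ + 0.3651i|011⟩ - 0.1826|100⟩ + 0.1826i|101⟩ + 0.7303i|110⟩ + 0.3651|111⟩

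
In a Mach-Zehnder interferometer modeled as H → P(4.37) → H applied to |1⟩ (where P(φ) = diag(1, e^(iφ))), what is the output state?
(0.6679 + 0.471i)|0⟩ + (0.3321 - 0.471i)|1⟩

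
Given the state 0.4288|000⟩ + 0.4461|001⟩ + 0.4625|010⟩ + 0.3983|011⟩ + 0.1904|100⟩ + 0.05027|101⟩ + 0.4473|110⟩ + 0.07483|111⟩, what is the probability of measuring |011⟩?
0.1586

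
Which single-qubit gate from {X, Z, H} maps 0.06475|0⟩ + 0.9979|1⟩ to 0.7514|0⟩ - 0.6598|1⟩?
H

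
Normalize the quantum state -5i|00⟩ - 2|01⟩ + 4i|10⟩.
-0.7454i|00⟩ - 0.2981|01⟩ + 0.5963i|10⟩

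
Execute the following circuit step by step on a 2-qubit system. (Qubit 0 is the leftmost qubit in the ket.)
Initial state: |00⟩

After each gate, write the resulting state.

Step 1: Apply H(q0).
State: 1/√2|00⟩ + 1/√2|10⟩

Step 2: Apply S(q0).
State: 1/√2|00⟩ + (1/√2)i|10⟩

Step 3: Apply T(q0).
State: 1/√2|00⟩ + (-1/2 + (1/2)i)|10⟩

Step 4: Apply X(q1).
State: 1/√2|01⟩ + (-1/2 + (1/2)i)|11⟩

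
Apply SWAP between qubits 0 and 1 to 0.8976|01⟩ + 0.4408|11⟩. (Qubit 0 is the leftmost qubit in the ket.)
0.8976|10⟩ + 0.4408|11⟩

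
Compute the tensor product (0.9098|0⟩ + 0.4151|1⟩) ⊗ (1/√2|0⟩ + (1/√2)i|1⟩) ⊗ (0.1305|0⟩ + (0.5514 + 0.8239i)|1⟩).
0.08395|000⟩ + (0.3547 + 0.53i)|001⟩ + 0.08395i|010⟩ + (-0.53 + 0.3547i)|011⟩ + 0.0383|100⟩ + (0.1618 + 0.2418i)|101⟩ + 0.0383i|110⟩ + (-0.2418 + 0.1618i)|111⟩

amp(|b₁b₂…⟩) = product of the factor amplitudes for bits b₁, b₂, …; only kets whose every factor amplitude is nonzero survive.
|000⟩: (0.9098)(1/√2)(0.1305) = 0.08395
|001⟩: (0.9098)(1/√2)(0.5514 + 0.8239i) = (0.3547 + 0.53i)
|010⟩: (0.9098)((1/√2)i)(0.1305) = 0.08395i
|011⟩: (0.9098)((1/√2)i)(0.5514 + 0.8239i) = (-0.53 + 0.3547i)
|100⟩: (0.4151)(1/√2)(0.1305) = 0.0383
|101⟩: (0.4151)(1/√2)(0.5514 + 0.8239i) = (0.1618 + 0.2418i)
|110⟩: (0.4151)((1/√2)i)(0.1305) = 0.0383i
|111⟩: (0.4151)((1/√2)i)(0.5514 + 0.8239i) = (-0.2418 + 0.1618i)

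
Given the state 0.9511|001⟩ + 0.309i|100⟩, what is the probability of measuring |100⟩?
0.09548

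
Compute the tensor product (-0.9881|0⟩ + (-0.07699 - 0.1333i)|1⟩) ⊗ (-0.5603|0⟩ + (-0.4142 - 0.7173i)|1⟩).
0.5536|00⟩ + (0.4093 + 0.7088i)|01⟩ + (0.04314 + 0.07469i)|10⟩ + (-0.06373 + 0.1104i)|11⟩

amp(|b₁b₂…⟩) = product of the factor amplitudes for bits b₁, b₂, …; only kets whose every factor amplitude is nonzero survive.
|00⟩: (-0.9881)(-0.5603) = 0.5536
|01⟩: (-0.9881)(-0.4142 - 0.7173i) = (0.4093 + 0.7088i)
|10⟩: (-0.07699 - 0.1333i)(-0.5603) = (0.04314 + 0.07469i)
|11⟩: (-0.07699 - 0.1333i)(-0.4142 - 0.7173i) = (-0.06373 + 0.1104i)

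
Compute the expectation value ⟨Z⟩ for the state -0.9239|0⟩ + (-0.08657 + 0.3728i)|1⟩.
0.7071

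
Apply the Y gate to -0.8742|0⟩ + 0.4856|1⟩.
-0.4856i|0⟩ - 0.8742i|1⟩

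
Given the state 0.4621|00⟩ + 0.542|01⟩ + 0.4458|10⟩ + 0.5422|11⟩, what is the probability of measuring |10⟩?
0.1987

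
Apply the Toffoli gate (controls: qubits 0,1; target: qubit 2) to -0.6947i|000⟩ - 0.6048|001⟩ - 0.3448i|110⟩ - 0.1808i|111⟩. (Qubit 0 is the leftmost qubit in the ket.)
-0.6947i|000⟩ - 0.6048|001⟩ - 0.1808i|110⟩ - 0.3448i|111⟩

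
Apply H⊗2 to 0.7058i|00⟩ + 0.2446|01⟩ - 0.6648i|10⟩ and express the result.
(0.1223 + 0.0205i)|00⟩ + (-0.1223 + 0.0205i)|01⟩ + (0.1223 + 0.6853i)|10⟩ + (-0.1223 + 0.6853i)|11⟩

H⊗2 gives amp(|y⟩) = (1/2) Σ_x (−1)^(x·y) amp(|x⟩), where x·y is the number of positions in which both x and y have a 1.
|00⟩: (0.7058i + 0.2446 - 0.6648i)/2 = (0.1223 + 0.0205i)
|01⟩: (0.7058i - 0.2446 - 0.6648i)/2 = (-0.1223 + 0.0205i)
|10⟩: (0.7058i + 0.2446 + 0.6648i)/2 = (0.1223 + 0.6853i)
|11⟩: (0.7058i - 0.2446 + 0.6648i)/2 = (-0.1223 + 0.6853i)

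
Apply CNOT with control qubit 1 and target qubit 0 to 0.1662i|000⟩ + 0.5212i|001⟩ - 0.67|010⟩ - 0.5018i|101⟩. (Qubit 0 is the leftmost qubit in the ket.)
0.1662i|000⟩ + 0.5212i|001⟩ - 0.5018i|101⟩ - 0.67|110⟩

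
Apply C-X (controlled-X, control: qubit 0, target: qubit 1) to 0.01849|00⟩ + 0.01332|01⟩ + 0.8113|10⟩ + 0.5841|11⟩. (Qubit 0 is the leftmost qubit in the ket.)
0.01849|00⟩ + 0.01332|01⟩ + 0.5841|10⟩ + 0.8113|11⟩

C-X leaves the control-|0⟩ kets |00⟩, |01⟩ unchanged and applies X to qubit 1 on the control-|1⟩ pair (|10⟩, |11⟩).
X = [[0, 1], [1, 0]].
With a = amp(|10⟩) = 0.8113 and b = amp(|11⟩) = 0.5841:
new amp(|10⟩) = (1)·b = 0.5841
new amp(|11⟩) = (1)·a = 0.8113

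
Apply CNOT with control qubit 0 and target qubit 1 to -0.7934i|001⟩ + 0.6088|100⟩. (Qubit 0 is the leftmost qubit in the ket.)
-0.7934i|001⟩ + 0.6088|110⟩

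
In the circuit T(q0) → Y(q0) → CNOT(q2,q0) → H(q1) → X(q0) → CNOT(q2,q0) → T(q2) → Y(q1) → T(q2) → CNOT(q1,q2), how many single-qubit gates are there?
7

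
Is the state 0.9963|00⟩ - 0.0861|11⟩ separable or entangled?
Entangled

Writing the state as a|00⟩ + b|01⟩ + c|10⟩ + d|11⟩, it is a product state iff ad − bc = 0.
Here (a, b, c, d) = (0.9963, 0, 0, -0.0861): ad − bc = (0.9963)(-0.0861) − (0)(0) = -0.08578 ≠ 0, so the state is entangled.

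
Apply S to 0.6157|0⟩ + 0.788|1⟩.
0.6157|0⟩ + 0.788i|1⟩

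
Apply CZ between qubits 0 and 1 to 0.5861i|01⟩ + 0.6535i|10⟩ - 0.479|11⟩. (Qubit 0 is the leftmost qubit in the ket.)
0.5861i|01⟩ + 0.6535i|10⟩ + 0.479|11⟩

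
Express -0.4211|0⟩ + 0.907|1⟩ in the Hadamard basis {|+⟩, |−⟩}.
0.3436|+⟩ - 0.9391|−⟩

With |ψ⟩ = α|0⟩ + β|1⟩, the Hadamard-basis coefficients are ⟨+|ψ⟩ = (α + β)/√2 and ⟨−|ψ⟩ = (α − β)/√2.
Here α = -0.4211, β = 0.907: (α + β)/√2 = 0.3436, (α − β)/√2 = -0.9391.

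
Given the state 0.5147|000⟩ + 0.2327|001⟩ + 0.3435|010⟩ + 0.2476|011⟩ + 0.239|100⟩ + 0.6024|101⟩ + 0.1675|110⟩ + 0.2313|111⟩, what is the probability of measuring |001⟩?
0.05415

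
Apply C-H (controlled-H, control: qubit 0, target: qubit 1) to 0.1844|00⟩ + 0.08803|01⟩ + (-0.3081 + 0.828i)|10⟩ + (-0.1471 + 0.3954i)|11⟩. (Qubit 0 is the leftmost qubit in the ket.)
0.1844|00⟩ + 0.08803|01⟩ + (-0.3219 + 0.8651i)|10⟩ + (-0.1138 + 0.3059i)|11⟩

C-H leaves the control-|0⟩ kets |00⟩, |01⟩ unchanged and applies H to qubit 1 on the control-|1⟩ pair (|10⟩, |11⟩).
H = [[1/√2, 1/√2], [1/√2, -1/√2]].
With a = amp(|10⟩) = (-0.3081 + 0.828i) and b = amp(|11⟩) = (-0.1471 + 0.3954i):
new amp(|10⟩) = (1/√2)·a + (1/√2)·b = (-0.3219 + 0.8651i)
new amp(|11⟩) = (1/√2)·a + (-1/√2)·b = (-0.1138 + 0.3059i)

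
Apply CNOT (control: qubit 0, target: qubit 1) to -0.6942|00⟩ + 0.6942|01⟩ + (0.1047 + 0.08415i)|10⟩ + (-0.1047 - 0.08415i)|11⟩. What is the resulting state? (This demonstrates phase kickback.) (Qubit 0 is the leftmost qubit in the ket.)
-0.6942|00⟩ + 0.6942|01⟩ + (-0.1047 - 0.08415i)|10⟩ + (0.1047 + 0.08415i)|11⟩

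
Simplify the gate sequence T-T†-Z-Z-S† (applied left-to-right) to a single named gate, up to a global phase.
S†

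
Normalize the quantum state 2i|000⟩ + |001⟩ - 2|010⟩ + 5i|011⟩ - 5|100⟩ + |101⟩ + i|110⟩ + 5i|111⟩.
0.2157i|000⟩ + 0.1078|001⟩ - 0.2157|010⟩ + 0.5392i|011⟩ - 0.5392|100⟩ + 0.1078|101⟩ + 0.1078i|110⟩ + 0.5392i|111⟩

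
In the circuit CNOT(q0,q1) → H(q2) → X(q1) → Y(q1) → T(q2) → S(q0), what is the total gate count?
6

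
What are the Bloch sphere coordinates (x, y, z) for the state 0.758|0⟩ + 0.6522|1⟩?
(0.9887, 0, 0.1492)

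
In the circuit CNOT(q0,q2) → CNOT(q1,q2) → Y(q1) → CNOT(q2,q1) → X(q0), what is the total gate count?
5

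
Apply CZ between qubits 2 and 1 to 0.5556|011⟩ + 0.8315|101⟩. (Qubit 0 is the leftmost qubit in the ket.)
-0.5556|011⟩ + 0.8315|101⟩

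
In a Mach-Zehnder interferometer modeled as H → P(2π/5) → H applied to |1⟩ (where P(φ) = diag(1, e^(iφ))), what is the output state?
(0.3455 - 0.4755i)|0⟩ + (0.6545 + 0.4755i)|1⟩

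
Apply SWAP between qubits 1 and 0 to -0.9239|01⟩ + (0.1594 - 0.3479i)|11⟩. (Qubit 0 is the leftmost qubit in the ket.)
-0.9239|10⟩ + (0.1594 - 0.3479i)|11⟩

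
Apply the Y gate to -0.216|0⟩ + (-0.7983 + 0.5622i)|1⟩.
(0.5622 + 0.7983i)|0⟩ - 0.216i|1⟩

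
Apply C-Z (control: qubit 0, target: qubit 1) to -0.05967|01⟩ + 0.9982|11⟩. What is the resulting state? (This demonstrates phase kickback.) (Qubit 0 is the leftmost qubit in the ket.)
-0.05967|01⟩ - 0.9982|11⟩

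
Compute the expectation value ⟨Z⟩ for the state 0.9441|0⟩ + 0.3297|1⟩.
0.7826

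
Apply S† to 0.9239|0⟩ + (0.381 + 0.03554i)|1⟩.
0.9239|0⟩ + (0.03554 - 0.381i)|1⟩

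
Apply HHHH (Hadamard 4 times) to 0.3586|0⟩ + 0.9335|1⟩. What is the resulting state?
0.3586|0⟩ + 0.9335|1⟩

H² = I, so an even number of Hadamards cancels: H^4 = I and the state is unchanged.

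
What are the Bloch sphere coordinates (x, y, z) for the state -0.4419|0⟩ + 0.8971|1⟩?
(-0.7929, 0, -0.6095)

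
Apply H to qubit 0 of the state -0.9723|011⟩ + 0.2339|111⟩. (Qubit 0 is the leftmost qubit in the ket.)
-0.5221|011⟩ - 0.8529|111⟩

H on qubit 0 mixes each pair of kets that differ only in qubit 0: amplitudes (a, b) of (|…0…⟩, |…1…⟩) become ((a + b)/√2, (a − b)/√2). Kets absent from the input have amplitude 0.
(|011⟩, |111⟩): (a, b) = (-0.9723, 0.2339) → (-0.5221, -0.8529)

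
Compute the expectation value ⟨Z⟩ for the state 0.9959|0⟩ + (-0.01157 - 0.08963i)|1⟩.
0.9836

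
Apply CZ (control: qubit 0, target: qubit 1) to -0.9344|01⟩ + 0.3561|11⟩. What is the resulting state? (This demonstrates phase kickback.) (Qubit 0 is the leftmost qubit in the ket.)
-0.9344|01⟩ - 0.3561|11⟩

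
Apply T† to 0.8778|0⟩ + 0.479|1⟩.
0.8778|0⟩ + (0.3387 - 0.3387i)|1⟩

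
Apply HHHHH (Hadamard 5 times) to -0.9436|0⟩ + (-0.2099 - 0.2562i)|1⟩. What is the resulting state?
(-0.8156 - 0.1812i)|0⟩ + (-0.5188 + 0.1812i)|1⟩

H² = I, so H^5 = H: a single Hadamard. With (a, b) = (-0.9436, (-0.2099 - 0.2562i)), H gives ((a + b)/√2, (a − b)/√2) = ((-0.8156 - 0.1812i), (-0.5188 + 0.1812i)).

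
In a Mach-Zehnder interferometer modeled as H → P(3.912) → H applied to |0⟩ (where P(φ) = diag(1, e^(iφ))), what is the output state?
(0.1412 - 0.3482i)|0⟩ + (0.8588 + 0.3482i)|1⟩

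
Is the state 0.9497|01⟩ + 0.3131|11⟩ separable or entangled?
Separable

Writing the state as a|00⟩ + b|01⟩ + c|10⟩ + d|11⟩, it is a product state iff ad − bc = 0.
Here (a, b, c, d) = (0, 0.9497, 0, 0.3131): ad − bc = (0)(0.3131) − (0.9497)(0) = 0, so the state is separable.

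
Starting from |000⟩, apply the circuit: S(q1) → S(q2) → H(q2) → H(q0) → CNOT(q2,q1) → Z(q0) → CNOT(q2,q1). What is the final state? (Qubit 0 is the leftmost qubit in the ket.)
1/2|000⟩ + 1/2|001⟩ - 1/2|100⟩ - 1/2|101⟩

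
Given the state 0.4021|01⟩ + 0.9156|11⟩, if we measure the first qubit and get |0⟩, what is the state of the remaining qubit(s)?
|1⟩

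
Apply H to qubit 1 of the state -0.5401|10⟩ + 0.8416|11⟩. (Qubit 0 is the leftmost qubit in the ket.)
0.2132|10⟩ - 0.977|11⟩

H on qubit 1 mixes each pair of kets that differ only in qubit 1: amplitudes (a, b) of (|…0…⟩, |…1…⟩) become ((a + b)/√2, (a − b)/√2). Kets absent from the input have amplitude 0.
(|10⟩, |11⟩): (a, b) = (-0.5401, 0.8416) → (0.2132, -0.977)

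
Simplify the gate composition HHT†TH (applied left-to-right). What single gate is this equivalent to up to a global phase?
H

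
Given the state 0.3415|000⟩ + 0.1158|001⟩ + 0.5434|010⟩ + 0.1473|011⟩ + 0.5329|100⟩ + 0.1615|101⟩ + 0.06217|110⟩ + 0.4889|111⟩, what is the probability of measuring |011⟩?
0.0217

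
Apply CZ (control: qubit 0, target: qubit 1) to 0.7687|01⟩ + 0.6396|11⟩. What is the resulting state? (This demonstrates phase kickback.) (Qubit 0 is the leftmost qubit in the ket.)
0.7687|01⟩ - 0.6396|11⟩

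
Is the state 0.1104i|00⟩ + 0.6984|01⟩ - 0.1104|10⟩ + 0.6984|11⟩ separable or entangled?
Entangled

Writing the state as a|00⟩ + b|01⟩ + c|10⟩ + d|11⟩, it is a product state iff ad − bc = 0.
Here (a, b, c, d) = (0.1104i, 0.6984, -0.1104, 0.6984): ad − bc = (0.1104i)(0.6984) − (0.6984)(-0.1104) = (0.0771 + 0.0771i) ≠ 0, so the state is entangled.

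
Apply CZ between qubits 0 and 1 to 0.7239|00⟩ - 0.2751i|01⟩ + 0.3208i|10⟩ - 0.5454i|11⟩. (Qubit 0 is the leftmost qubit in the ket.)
0.7239|00⟩ - 0.2751i|01⟩ + 0.3208i|10⟩ + 0.5454i|11⟩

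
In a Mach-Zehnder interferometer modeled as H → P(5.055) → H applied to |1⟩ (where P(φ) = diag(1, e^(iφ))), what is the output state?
(0.332 + 0.4709i)|0⟩ + (0.668 - 0.4709i)|1⟩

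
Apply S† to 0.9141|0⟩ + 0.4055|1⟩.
0.9141|0⟩ - 0.4055i|1⟩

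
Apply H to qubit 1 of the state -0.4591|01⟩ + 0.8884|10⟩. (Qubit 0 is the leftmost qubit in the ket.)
-0.3246|00⟩ + 0.3246|01⟩ + 0.6282|10⟩ + 0.6282|11⟩

H on qubit 1 mixes each pair of kets that differ only in qubit 1: amplitudes (a, b) of (|…0…⟩, |…1…⟩) become ((a + b)/√2, (a − b)/√2). Kets absent from the input have amplitude 0.
(|00⟩, |01⟩): (a, b) = (0, -0.4591) → (-0.3246, 0.3246)
(|10⟩, |11⟩): (a, b) = (0.8884, 0) → (0.6282, 0.6282)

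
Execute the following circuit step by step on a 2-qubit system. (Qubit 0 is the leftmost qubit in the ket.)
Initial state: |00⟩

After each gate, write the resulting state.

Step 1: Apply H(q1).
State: 1/√2|00⟩ + 1/√2|01⟩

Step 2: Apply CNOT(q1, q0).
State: 1/√2|00⟩ + 1/√2|11⟩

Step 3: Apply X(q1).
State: 1/√2|01⟩ + 1/√2|10⟩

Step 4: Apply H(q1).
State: 1/2|00⟩ - 1/2|01⟩ + 1/2|10⟩ + 1/2|11⟩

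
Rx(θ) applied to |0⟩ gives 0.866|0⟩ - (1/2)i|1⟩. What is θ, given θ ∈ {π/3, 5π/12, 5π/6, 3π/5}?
π/3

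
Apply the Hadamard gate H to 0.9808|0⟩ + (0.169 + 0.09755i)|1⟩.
(0.813 + 0.06898i)|0⟩ + (0.574 - 0.06898i)|1⟩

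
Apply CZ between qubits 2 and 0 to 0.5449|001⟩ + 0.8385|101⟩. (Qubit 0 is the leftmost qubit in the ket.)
0.5449|001⟩ - 0.8385|101⟩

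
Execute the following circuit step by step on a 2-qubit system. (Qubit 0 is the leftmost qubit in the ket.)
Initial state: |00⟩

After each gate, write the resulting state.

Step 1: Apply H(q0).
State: 1/√2|00⟩ + 1/√2|10⟩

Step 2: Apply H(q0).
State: |00⟩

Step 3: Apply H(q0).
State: 1/√2|00⟩ + 1/√2|10⟩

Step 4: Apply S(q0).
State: 1/√2|00⟩ + (1/√2)i|10⟩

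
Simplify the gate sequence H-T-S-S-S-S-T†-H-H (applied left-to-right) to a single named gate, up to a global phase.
H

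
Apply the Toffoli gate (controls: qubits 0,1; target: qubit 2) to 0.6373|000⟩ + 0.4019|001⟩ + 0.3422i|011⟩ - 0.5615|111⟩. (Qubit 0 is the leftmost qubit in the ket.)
0.6373|000⟩ + 0.4019|001⟩ + 0.3422i|011⟩ - 0.5615|110⟩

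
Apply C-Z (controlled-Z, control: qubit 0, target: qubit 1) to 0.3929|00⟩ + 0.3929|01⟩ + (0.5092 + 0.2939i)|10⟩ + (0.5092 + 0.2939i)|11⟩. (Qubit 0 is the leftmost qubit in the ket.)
0.3929|00⟩ + 0.3929|01⟩ + (0.5092 + 0.2939i)|10⟩ + (-0.5092 - 0.2939i)|11⟩

C-Z leaves the control-|0⟩ kets |00⟩, |01⟩ unchanged and applies Z to qubit 1 on the control-|1⟩ pair (|10⟩, |11⟩).
Z = [[1, 0], [0, -1]].
With a = amp(|10⟩) = (0.5092 + 0.2939i) and b = amp(|11⟩) = (0.5092 + 0.2939i):
new amp(|10⟩) = (1)·a = (0.5092 + 0.2939i)
new amp(|11⟩) = (-1)·b = (-0.5092 - 0.2939i)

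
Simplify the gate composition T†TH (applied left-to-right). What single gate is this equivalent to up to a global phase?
H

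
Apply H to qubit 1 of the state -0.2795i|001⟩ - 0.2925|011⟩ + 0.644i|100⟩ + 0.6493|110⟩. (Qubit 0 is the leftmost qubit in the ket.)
(-0.2068 - 0.1976i)|001⟩ + (0.2068 - 0.1976i)|011⟩ + (0.4591 + 0.4554i)|100⟩ + (-0.4591 + 0.4554i)|110⟩

H on qubit 1 mixes each pair of kets that differ only in qubit 1: amplitudes (a, b) of (|…0…⟩, |…1…⟩) become ((a + b)/√2, (a − b)/√2). Kets absent from the input have amplitude 0.
(|001⟩, |011⟩): (a, b) = (-0.2795i, -0.2925) → ((-0.2068 - 0.1976i), (0.2068 - 0.1976i))
(|100⟩, |110⟩): (a, b) = (0.644i, 0.6493) → ((0.4591 + 0.4554i), (-0.4591 + 0.4554i))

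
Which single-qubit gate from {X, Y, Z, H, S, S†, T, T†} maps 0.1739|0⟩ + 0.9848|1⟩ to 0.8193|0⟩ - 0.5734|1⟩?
H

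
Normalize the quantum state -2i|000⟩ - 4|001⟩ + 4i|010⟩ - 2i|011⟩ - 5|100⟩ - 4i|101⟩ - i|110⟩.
-0.2209i|000⟩ - 0.4417|001⟩ + 0.4417i|010⟩ - 0.2209i|011⟩ - 0.5522|100⟩ - 0.4417i|101⟩ - 0.1104i|110⟩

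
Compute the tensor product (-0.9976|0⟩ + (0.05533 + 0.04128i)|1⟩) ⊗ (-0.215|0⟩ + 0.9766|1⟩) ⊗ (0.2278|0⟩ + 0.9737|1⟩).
0.04886|000⟩ + 0.2088|001⟩ - 0.2219|010⟩ - 0.9486|011⟩ + (-0.00271 - 0.002022i)|100⟩ + (-0.01158 - 0.008642i)|101⟩ + (0.01231 + 0.009184i)|110⟩ + (0.05261 + 0.03925i)|111⟩

amp(|b₁b₂…⟩) = product of the factor amplitudes for bits b₁, b₂, …; only kets whose every factor amplitude is nonzero survive.
|000⟩: (-0.9976)(-0.215)(0.2278) = 0.04886
|001⟩: (-0.9976)(-0.215)(0.9737) = 0.2088
|010⟩: (-0.9976)(0.9766)(0.2278) = -0.2219
|011⟩: (-0.9976)(0.9766)(0.9737) = -0.9486
|100⟩: (0.05533 + 0.04128i)(-0.215)(0.2278) = (-0.00271 - 0.002022i)
|101⟩: (0.05533 + 0.04128i)(-0.215)(0.9737) = (-0.01158 - 0.008642i)
|110⟩: (0.05533 + 0.04128i)(0.9766)(0.2278) = (0.01231 + 0.009184i)
|111⟩: (0.05533 + 0.04128i)(0.9766)(0.9737) = (0.05261 + 0.03925i)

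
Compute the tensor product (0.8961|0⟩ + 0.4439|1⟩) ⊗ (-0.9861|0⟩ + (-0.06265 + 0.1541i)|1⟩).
-0.8836|00⟩ + (-0.05614 + 0.1381i)|01⟩ - 0.4377|10⟩ + (-0.02781 + 0.0684i)|11⟩

amp(|b₁b₂…⟩) = product of the factor amplitudes for bits b₁, b₂, …; only kets whose every factor amplitude is nonzero survive.
|00⟩: (0.8961)(-0.9861) = -0.8836
|01⟩: (0.8961)(-0.06265 + 0.1541i) = (-0.05614 + 0.1381i)
|10⟩: (0.4439)(-0.9861) = -0.4377
|11⟩: (0.4439)(-0.06265 + 0.1541i) = (-0.02781 + 0.0684i)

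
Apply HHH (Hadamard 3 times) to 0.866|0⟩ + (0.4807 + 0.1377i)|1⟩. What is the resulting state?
(0.9523 + 0.09737i)|0⟩ + (0.2724 - 0.09737i)|1⟩

H² = I, so H^3 = H: a single Hadamard. With (a, b) = (0.866, (0.4807 + 0.1377i)), H gives ((a + b)/√2, (a − b)/√2) = ((0.9523 + 0.09737i), (0.2724 - 0.09737i)).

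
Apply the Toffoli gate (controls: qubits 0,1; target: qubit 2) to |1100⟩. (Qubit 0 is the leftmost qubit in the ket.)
|1110⟩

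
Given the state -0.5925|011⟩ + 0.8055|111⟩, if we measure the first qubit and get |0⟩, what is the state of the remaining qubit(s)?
-|11⟩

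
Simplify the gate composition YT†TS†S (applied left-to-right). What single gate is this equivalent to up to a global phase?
Y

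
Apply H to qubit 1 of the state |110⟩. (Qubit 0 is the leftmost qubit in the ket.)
1/√2|100⟩ - 1/√2|110⟩

H on qubit 1 mixes each pair of kets that differ only in qubit 1: amplitudes (a, b) of (|…0…⟩, |…1…⟩) become ((a + b)/√2, (a − b)/√2). Kets absent from the input have amplitude 0.
(|100⟩, |110⟩): (a, b) = (0, 1) → (1/√2, -1/√2)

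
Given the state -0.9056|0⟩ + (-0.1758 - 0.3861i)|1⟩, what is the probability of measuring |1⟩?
0.18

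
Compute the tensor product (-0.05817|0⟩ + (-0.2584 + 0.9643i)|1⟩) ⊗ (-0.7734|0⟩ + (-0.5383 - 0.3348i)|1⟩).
0.04499|00⟩ + (0.03131 + 0.01948i)|01⟩ + (0.1998 - 0.7458i)|10⟩ + (0.4619 - 0.4326i)|11⟩

amp(|b₁b₂…⟩) = product of the factor amplitudes for bits b₁, b₂, …; only kets whose every factor amplitude is nonzero survive.
|00⟩: (-0.05817)(-0.7734) = 0.04499
|01⟩: (-0.05817)(-0.5383 - 0.3348i) = (0.03131 + 0.01948i)
|10⟩: (-0.2584 + 0.9643i)(-0.7734) = (0.1998 - 0.7458i)
|11⟩: (-0.2584 + 0.9643i)(-0.5383 - 0.3348i) = (0.4619 - 0.4326i)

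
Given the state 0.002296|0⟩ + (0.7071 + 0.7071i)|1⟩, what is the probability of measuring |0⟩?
0.000005272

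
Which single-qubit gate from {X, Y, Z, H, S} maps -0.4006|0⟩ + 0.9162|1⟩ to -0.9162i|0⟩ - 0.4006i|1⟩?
Y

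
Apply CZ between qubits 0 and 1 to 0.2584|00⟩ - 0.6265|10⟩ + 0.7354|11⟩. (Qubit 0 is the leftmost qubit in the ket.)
0.2584|00⟩ - 0.6265|10⟩ - 0.7354|11⟩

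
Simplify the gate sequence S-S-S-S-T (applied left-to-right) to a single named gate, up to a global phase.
T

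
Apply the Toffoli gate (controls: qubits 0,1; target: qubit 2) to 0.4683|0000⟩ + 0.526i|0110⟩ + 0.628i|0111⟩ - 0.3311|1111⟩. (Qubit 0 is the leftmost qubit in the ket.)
0.4683|0000⟩ + 0.526i|0110⟩ + 0.628i|0111⟩ - 0.3311|1101⟩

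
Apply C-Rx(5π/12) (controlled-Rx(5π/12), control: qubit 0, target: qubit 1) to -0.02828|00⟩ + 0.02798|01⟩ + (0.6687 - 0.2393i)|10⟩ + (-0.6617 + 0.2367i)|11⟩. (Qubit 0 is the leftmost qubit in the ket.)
-0.02828|00⟩ + 0.02798|01⟩ + (0.6746 + 0.213i)|10⟩ + (-0.6706 - 0.2193i)|11⟩

C-Rx(5π/12) leaves the control-|0⟩ kets |00⟩, |01⟩ unchanged and applies Rx(5π/12) to qubit 1 on the control-|1⟩ pair (|10⟩, |11⟩).
Rx(5π/12) = [[cos(θ/2), −i·sin(θ/2)], [−i·sin(θ/2), cos(θ/2)]]; θ = 5π/12, cos(θ/2) ≈ 0.793353, sin(θ/2) ≈ 0.608761.
With a = amp(|10⟩) = (0.6687 - 0.2393i) and b = amp(|11⟩) = (-0.6617 + 0.2367i):
new amp(|10⟩) = (0.793353)·a + (-0.608761i)·b = (0.6746 + 0.213i)
new amp(|11⟩) = (-0.608761i)·a + (0.793353)·b = (-0.6706 - 0.2193i)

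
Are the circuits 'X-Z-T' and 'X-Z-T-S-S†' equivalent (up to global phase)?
Yes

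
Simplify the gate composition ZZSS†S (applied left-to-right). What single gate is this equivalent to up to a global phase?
S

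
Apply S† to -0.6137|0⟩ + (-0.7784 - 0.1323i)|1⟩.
-0.6137|0⟩ + (-0.1323 + 0.7784i)|1⟩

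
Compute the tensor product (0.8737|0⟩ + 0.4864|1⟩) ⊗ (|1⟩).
0.8737|01⟩ + 0.4864|11⟩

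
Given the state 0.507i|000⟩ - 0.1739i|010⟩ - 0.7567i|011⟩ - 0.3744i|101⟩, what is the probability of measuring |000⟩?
0.257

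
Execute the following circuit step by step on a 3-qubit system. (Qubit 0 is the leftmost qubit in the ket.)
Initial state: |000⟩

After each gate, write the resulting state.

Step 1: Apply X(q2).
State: |001⟩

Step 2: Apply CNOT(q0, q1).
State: |001⟩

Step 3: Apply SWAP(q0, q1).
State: |001⟩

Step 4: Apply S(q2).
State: i|001⟩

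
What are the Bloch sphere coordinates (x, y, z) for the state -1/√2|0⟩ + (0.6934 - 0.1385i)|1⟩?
(-0.9806, 0.1959, 0.00001419)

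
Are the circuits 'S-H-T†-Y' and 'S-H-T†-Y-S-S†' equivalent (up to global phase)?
Yes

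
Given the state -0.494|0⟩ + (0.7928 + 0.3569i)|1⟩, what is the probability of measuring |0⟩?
0.244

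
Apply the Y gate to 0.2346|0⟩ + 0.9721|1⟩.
-0.9721i|0⟩ + 0.2346i|1⟩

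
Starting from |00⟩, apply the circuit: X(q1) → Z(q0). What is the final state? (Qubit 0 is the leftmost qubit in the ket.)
|01⟩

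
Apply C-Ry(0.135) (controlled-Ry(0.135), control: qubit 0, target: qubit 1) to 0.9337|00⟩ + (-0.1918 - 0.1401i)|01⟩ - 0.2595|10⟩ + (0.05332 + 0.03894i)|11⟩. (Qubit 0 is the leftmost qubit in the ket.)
0.9337|00⟩ + (-0.1918 - 0.1401i)|01⟩ + (-0.2625 - 0.002626i)|10⟩ + (0.0357 + 0.03885i)|11⟩

C-Ry(0.135) leaves the control-|0⟩ kets |00⟩, |01⟩ unchanged and applies Ry(0.135) to qubit 1 on the control-|1⟩ pair (|10⟩, |11⟩).
Ry(0.135) = [[cos(θ/2), −sin(θ/2)], [sin(θ/2), cos(θ/2)]]; θ = 0.135, cos(θ/2) ≈ 0.997723, sin(θ/2) ≈ 0.0674488.
With a = amp(|10⟩) = -0.2595 and b = amp(|11⟩) = (0.05332 + 0.03894i):
new amp(|10⟩) = (0.997723)·a + (-0.0674488)·b = (-0.2625 - 0.002626i)
new amp(|11⟩) = (0.0674488)·a + (0.997723)·b = (0.0357 + 0.03885i)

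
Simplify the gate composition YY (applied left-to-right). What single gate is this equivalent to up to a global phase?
I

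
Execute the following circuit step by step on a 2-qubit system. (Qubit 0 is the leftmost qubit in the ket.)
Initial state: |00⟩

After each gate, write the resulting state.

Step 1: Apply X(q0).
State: |10⟩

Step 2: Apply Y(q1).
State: i|11⟩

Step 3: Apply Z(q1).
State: -i|11⟩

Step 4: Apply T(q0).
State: (1/√2 - (1/√2)i)|11⟩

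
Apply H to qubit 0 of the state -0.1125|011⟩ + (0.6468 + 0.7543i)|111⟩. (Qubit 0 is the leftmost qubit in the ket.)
(0.3778 + 0.5334i)|011⟩ + (-0.5369 - 0.5334i)|111⟩

H on qubit 0 mixes each pair of kets that differ only in qubit 0: amplitudes (a, b) of (|…0…⟩, |…1…⟩) become ((a + b)/√2, (a − b)/√2). Kets absent from the input have amplitude 0.
(|011⟩, |111⟩): (a, b) = (-0.1125, (0.6468 + 0.7543i)) → ((0.3778 + 0.5334i), (-0.5369 - 0.5334i))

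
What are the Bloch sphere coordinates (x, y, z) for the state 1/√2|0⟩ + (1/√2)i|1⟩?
(0, 1, 0)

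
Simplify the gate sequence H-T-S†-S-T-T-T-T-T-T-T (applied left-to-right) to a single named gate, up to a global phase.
H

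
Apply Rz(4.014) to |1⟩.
(-0.4225 + 0.9064i)|1⟩

Rz(4.014) = [[e^(−iθ/2), 0], [0, e^(iθ/2)]] with e^(±iθ/2) = cos(θ/2) ± i·sin(θ/2); θ = 4.014, cos(θ/2) ≈ -0.422502, sin(θ/2) ≈ 0.906362.
With a = amp(|0⟩) = 0 and b = amp(|1⟩) = 1:
new amp(|0⟩) = (-0.422502 - 0.906362i)·a = 0
new amp(|1⟩) = (-0.422502 + 0.906362i)·b = (-0.4225 + 0.9064i)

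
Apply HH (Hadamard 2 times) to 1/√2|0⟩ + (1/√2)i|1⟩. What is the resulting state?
1/√2|0⟩ + (1/√2)i|1⟩

H² = I, so an even number of Hadamards cancels: H^2 = I and the state is unchanged.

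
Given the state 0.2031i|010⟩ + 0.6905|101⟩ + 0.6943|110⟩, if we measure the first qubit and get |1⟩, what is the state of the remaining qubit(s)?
0.7052|01⟩ + 0.709|10⟩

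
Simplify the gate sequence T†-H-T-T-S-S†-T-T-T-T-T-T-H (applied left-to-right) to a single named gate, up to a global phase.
T†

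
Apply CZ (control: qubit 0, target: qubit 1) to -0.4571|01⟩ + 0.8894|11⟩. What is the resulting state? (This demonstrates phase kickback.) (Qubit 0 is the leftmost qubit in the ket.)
-0.4571|01⟩ - 0.8894|11⟩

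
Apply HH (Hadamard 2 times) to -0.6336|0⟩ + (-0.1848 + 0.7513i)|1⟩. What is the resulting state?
-0.6336|0⟩ + (-0.1848 + 0.7513i)|1⟩

H² = I, so an even number of Hadamards cancels: H^2 = I and the state is unchanged.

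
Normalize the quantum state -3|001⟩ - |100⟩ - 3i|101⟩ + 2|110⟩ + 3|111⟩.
-0.5303|001⟩ - 0.1768|100⟩ - 0.5303i|101⟩ + 1/√8|110⟩ + 0.5303|111⟩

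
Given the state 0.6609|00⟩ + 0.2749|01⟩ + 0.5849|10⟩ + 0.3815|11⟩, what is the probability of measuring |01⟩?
0.07557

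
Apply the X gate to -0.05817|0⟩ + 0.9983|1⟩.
0.9983|0⟩ - 0.05817|1⟩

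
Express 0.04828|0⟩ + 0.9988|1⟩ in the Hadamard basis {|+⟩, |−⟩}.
0.7404|+⟩ - 0.6721|−⟩

With |ψ⟩ = α|0⟩ + β|1⟩, the Hadamard-basis coefficients are ⟨+|ψ⟩ = (α + β)/√2 and ⟨−|ψ⟩ = (α − β)/√2.
Here α = 0.04828, β = 0.9988: (α + β)/√2 = 0.7404, (α − β)/√2 = -0.6721.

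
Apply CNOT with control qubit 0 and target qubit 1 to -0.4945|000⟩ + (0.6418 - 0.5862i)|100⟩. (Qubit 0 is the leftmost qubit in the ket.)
-0.4945|000⟩ + (0.6418 - 0.5862i)|110⟩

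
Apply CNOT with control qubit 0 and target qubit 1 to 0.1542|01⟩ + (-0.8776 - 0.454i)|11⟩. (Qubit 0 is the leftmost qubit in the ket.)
0.1542|01⟩ + (-0.8776 - 0.454i)|10⟩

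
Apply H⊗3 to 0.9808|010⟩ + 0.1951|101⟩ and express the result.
0.4157|000⟩ + 0.2778|001⟩ - 0.2778|010⟩ - 0.4157|011⟩ + 0.2778|100⟩ + 0.4157|101⟩ - 0.4157|110⟩ - 0.2778|111⟩

H⊗3 gives amp(|y⟩) = (1/2√2) Σ_x (−1)^(x·y) amp(|x⟩), where x·y is the number of positions in which both x and y have a 1.
|000⟩: (0.9808 + 0.1951)/(2√2) = 0.4157
|001⟩: (0.9808 - 0.1951)/(2√2) = 0.2778
|010⟩: (-0.9808 + 0.1951)/(2√2) = -0.2778
|011⟩: (-0.9808 - 0.1951)/(2√2) = -0.4157
|100⟩: (0.9808 - 0.1951)/(2√2) = 0.2778
|101⟩: (0.9808 + 0.1951)/(2√2) = 0.4157
|110⟩: (-0.9808 - 0.1951)/(2√2) = -0.4157
|111⟩: (-0.9808 + 0.1951)/(2√2) = -0.2778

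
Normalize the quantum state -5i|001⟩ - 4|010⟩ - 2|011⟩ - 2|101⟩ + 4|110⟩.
-0.6202i|001⟩ - 0.4961|010⟩ - 0.2481|011⟩ - 0.2481|101⟩ + 0.4961|110⟩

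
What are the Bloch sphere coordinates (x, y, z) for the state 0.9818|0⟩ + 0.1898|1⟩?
(0.3727, 0, 0.9279)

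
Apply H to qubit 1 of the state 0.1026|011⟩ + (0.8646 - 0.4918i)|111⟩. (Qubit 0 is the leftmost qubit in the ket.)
0.07255|001⟩ - 0.07255|011⟩ + (0.6114 - 0.3478i)|101⟩ + (-0.6114 + 0.3478i)|111⟩

H on qubit 1 mixes each pair of kets that differ only in qubit 1: amplitudes (a, b) of (|…0…⟩, |…1…⟩) become ((a + b)/√2, (a − b)/√2). Kets absent from the input have amplitude 0.
(|001⟩, |011⟩): (a, b) = (0, 0.1026) → (0.07255, -0.07255)
(|101⟩, |111⟩): (a, b) = (0, (0.8646 - 0.4918i)) → ((0.6114 - 0.3478i), (-0.6114 + 0.3478i))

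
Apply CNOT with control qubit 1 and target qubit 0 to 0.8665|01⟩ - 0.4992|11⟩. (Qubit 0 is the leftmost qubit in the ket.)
-0.4992|01⟩ + 0.8665|11⟩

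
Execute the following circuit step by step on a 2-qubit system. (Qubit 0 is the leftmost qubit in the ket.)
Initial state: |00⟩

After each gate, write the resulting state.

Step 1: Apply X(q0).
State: |10⟩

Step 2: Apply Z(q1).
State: |10⟩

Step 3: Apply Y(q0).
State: -i|00⟩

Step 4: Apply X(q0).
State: -i|10⟩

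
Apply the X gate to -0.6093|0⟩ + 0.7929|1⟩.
0.7929|0⟩ - 0.6093|1⟩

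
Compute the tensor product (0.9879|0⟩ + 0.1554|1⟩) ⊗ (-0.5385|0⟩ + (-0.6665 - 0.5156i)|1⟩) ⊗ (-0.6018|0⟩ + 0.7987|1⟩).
0.3201|000⟩ - 0.4249|001⟩ + (0.3962 + 0.3065i)|010⟩ + (-0.5259 - 0.4068i)|011⟩ + 0.05036|100⟩ - 0.06684|101⟩ + (0.06233 + 0.04822i)|110⟩ + (-0.08272 - 0.064i)|111⟩

amp(|b₁b₂…⟩) = product of the factor amplitudes for bits b₁, b₂, …; only kets whose every factor amplitude is nonzero survive.
|000⟩: (0.9879)(-0.5385)(-0.6018) = 0.3201
|001⟩: (0.9879)(-0.5385)(0.7987) = -0.4249
|010⟩: (0.9879)(-0.6665 - 0.5156i)(-0.6018) = (0.3962 + 0.3065i)
|011⟩: (0.9879)(-0.6665 - 0.5156i)(0.7987) = (-0.5259 - 0.4068i)
|100⟩: (0.1554)(-0.5385)(-0.6018) = 0.05036
|101⟩: (0.1554)(-0.5385)(0.7987) = -0.06684
|110⟩: (0.1554)(-0.6665 - 0.5156i)(-0.6018) = (0.06233 + 0.04822i)
|111⟩: (0.1554)(-0.6665 - 0.5156i)(0.7987) = (-0.08272 - 0.064i)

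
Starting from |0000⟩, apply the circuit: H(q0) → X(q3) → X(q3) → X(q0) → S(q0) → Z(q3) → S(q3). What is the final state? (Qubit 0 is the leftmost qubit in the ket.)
1/√2|0000⟩ + (1/√2)i|1000⟩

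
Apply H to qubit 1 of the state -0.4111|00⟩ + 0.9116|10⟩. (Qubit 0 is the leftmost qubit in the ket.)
-0.2907|00⟩ - 0.2907|01⟩ + 0.6446|10⟩ + 0.6446|11⟩

H on qubit 1 mixes each pair of kets that differ only in qubit 1: amplitudes (a, b) of (|…0…⟩, |…1…⟩) become ((a + b)/√2, (a − b)/√2). Kets absent from the input have amplitude 0.
(|00⟩, |01⟩): (a, b) = (-0.4111, 0) → (-0.2907, -0.2907)
(|10⟩, |11⟩): (a, b) = (0.9116, 0) → (0.6446, 0.6446)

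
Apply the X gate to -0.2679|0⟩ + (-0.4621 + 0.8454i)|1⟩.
(-0.4621 + 0.8454i)|0⟩ - 0.2679|1⟩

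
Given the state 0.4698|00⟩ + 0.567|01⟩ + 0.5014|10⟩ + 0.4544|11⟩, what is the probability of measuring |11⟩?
0.2065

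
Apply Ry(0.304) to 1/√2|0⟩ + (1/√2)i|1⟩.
(0.699 - 0.1071i)|0⟩ + (0.1071 + 0.699i)|1⟩

Ry(0.304) = [[cos(θ/2), −sin(θ/2)], [sin(θ/2), cos(θ/2)]]; θ = 0.304, cos(θ/2) ≈ 0.98847, sin(θ/2) ≈ 0.151415.
With a = amp(|0⟩) = 1/√2 and b = amp(|1⟩) = (1/√2)i:
new amp(|0⟩) = (0.98847)·a + (-0.151415)·b = (0.699 - 0.1071i)
new amp(|1⟩) = (0.151415)·a + (0.98847)·b = (0.1071 + 0.699i)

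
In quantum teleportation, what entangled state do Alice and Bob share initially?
Bell state |Φ+⟩ = (|00⟩ + |11⟩)/√2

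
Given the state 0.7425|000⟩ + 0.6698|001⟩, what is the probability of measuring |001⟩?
0.4486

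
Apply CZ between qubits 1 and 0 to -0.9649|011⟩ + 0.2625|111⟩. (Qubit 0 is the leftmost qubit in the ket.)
-0.9649|011⟩ - 0.2625|111⟩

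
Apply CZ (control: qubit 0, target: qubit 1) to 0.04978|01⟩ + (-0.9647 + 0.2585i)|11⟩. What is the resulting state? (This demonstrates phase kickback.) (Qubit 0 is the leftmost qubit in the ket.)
0.04978|01⟩ + (0.9647 - 0.2585i)|11⟩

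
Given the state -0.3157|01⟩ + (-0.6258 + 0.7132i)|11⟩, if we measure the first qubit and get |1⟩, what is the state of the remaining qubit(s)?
(-0.6595 + 0.7517i)|1⟩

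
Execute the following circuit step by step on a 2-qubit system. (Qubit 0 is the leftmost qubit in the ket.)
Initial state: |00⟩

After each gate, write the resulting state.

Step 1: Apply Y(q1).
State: i|01⟩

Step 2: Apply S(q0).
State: i|01⟩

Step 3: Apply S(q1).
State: -|01⟩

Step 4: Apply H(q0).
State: -1/√2|01⟩ - 1/√2|11⟩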